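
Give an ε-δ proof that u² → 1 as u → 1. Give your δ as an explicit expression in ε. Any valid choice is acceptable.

Fix ε > 0. We seek δ > 0 with 0 < |u − 1| < δ ⇒ |u² − 1| < ε.
Factor: u² − 1 = (u − 1)(u + 1), so |u² − 1| = |u − 1|·|u + 1|.
Impose δ ≤ 1 so that |u| < 2; then |u + 1| ≤ 3.
Hence |u² − 1| ≤ 3|u − 1|, which is < ε once |u − 1| < ε/3.
Take δ = min(1, ε/3). If 0 < |u − 1| < δ then both bounds hold and |u² − 1| ≤ 3|u − 1| < 3·(ε/3) = ε.

δ = min(1, ε/3)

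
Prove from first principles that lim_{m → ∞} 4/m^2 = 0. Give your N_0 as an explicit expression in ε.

Suppose ε > 0. For m ≥ 1, |4/m^2 − 0| = 4/m^2.
4/m^2 < ε ⇔ m^2 > 4/ε ⇔ m > (4/ε)^{1/2}.
Take N_0 = (4/ε)^{1/2}. Then m > N_0 implies 4/m^2 < ε.

N_0 = (4/ε)^{1/2}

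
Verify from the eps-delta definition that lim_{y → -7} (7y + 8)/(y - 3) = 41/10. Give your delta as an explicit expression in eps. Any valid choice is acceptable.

Fix eps > 0. We want delta > 0 with 0 < |y + 7| < delta ⇒ |(7y + 8)/(y - 3) − (41/10)| < eps.
Combining over a common denominator, (7y + 8)/(y - 3) − (41/10) = [(7y + 8)·(-10) − (-41)·(y - 3)] / [(-10)·(y - 3)] = -29(y + 7) / ((-10)(y - 3)).
So |(7y + 8)/(y - 3) − (41/10)| = 29|y + 7| / (10·|y − 3|).
Require delta ≤ 5, so |y − 3| ≥ |-10| − |y + 7| > 10 − 5 = 5.
Hence |(7y + 8)/(y - 3) − (41/10)| < 29|y + 7|/(10·5) = (29/50)|y + 7|, which is < eps once |y + 7| < (50/29)eps.
Take delta = min(5, (50/29)eps). Then 0 < |y + 7| < delta forces both bounds, so |(7y + 8)/(y - 3) − (41/10)| < eps.

delta = min(5, (50/29)eps)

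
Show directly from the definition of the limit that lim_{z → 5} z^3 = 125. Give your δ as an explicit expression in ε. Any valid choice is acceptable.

δ = min(2, ε/109)

Let ε > 0 be given. We seek δ > 0 with 0 < |z − 5| < δ ⇒ |z^3 − 125| < ε.
Factor: z^3 − 125 = (z − 5)(z^2 + 5z + 25), so |z^3 − 125| = |z − 5|·|z^2 + 5z + 25|.
Impose δ ≤ 2 so that |z| < 7; then |z^2 + 5z + 25| ≤ 109.
Hence |z^3 − 125| ≤ 109|z − 5|, which is < ε once |z − 5| < ε/109.
Take δ = min(2, ε/109). If 0 < |z − 5| < δ then both bounds hold and |z^3 − 125| ≤ 109|z − 5| < 109·(ε/109) = ε.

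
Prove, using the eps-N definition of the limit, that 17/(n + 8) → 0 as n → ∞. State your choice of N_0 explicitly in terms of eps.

N_0 = 17/eps

Let eps > 0 be given. For n ≥ 1, |17/(n + 8) − 0| = 17/(n + 8) ≤ 17/n.
We need 17/n < eps, i.e. n > 17/eps.
Take N_0 = 17/eps. If n > N_0 then |17/(n + 8)| ≤ 17/n < eps.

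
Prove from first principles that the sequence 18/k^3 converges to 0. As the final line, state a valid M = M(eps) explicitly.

Let eps > 0. For k ≥ 1, |18/k^3 − 0| = 18/k^3.
18/k^3 < eps ⇔ k^3 > 18/eps ⇔ k > (18/eps)^{1/3}.
Take M = (18/eps)^{1/3}. Then k > M implies 18/k^3 < eps.

M = (18/eps)^{1/3}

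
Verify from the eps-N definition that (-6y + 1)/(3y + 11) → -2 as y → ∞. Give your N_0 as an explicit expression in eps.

N_0 = (23/3)/eps

Suppose eps > 0. We seek N_0 > 0 such that y > N_0 implies |(-6y + 1)/(3y + 11) + 2| < eps.
(-6y + 1)/(3y + 11) + 2 = (3(-6y + 1) − (-6)(3y + 11)) / (3(3y + 11)) = 69/(3(3y + 11)).
For y > 0 we have 3y + 11 > 3y, so |(-6y + 1)/(3y + 11) + 2| = 69/(3(3y + 11)) < 69/(3·3y) = (23/3)/y.
Thus |(-6y + 1)/(3y + 11) + 2| < eps whenever y > (23/3)/eps.
Take N_0 = (23/3)/eps. If y > N_0 then |(-6y + 1)/(3y + 11) + 2| < (23/3)/y < eps.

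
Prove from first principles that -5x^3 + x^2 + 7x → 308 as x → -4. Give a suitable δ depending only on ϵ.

δ = min(2, ϵ/383)

Let ϵ > 0 be given. We want δ > 0 such that 0 < |x + 4| < δ implies |(-5x^3 + x^2 + 7x) − 308| < ϵ.
(-5x^3 + x^2 + 7x) − 308 = -5x^3 + x^2 + 7x - 308 = (x + 4)(-5x^2 + 21x - 77).
So |(-5x^3 + x^2 + 7x) − 308| = |x + 4|·|-5x^2 + 21x - 77|.
Assume first that |x + 4| < 2, so |x| < 6. Then |-5x^2 + 21x - 77| ≤ 5·6^2 + 21·6 + 77 = 383.
Hence |(-5x^3 + x^2 + 7x) − 308| ≤ 383|x + 4| < ϵ provided |x + 4| < ϵ/383.
Choosing δ = min(2, ϵ/383) ensures both conditions, hence |(-5x^3 + x^2 + 7x) − 308| < ϵ.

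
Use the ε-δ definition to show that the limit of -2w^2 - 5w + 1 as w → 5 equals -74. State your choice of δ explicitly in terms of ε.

Fix ε > 0. We want δ > 0 such that 0 < |w − 5| < δ implies |(-2w^2 - 5w + 1) + 74| < ε.
(-2w^2 - 5w + 1) + 74 = -2w^2 - 5w + 75 = (w − 5)(-2w - 15).
So |(-2w^2 - 5w + 1) + 74| = |w − 5|·|-2w - 15|.
Require δ ≤ 1. Then |w − 5| < 1 gives |w| < 6, and by the triangle inequality |-2w - 15| ≤ 2·6 + 15 = 27.
Hence |(-2w^2 - 5w + 1) + 74| ≤ 27|w − 5| < ε provided |w − 5| < ε/27.
Choosing δ = min(1, ε/27) ensures both conditions, hence |(-2w^2 - 5w + 1) + 74| < ε.

δ = min(1, ε/27)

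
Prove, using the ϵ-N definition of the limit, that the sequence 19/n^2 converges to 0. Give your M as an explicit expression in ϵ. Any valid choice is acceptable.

Let ϵ > 0 be given. For n ≥ 1, |19/n^2 − 0| = 19/n^2.
19/n^2 < ϵ ⇔ n^2 > 19/ϵ ⇔ n > (19/ϵ)^{1/2}.
Take M = (19/ϵ)^{1/2}. Then n > M implies 19/n^2 < ϵ.

M = (19/ϵ)^{1/2}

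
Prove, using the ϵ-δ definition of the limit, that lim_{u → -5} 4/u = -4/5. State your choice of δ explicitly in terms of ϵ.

δ = min(5/2, (25/8)ϵ)

Let ϵ > 0 be given. We seek δ > 0 such that 0 < |u + 5| < δ implies |4/u + 4/5| < ϵ.
|4/u + 4/5| = 4·|-5 − u|/(5·|u|) = 4|u + 5|/(5|u|).
Require δ ≤ 5/2 so that |u| > 5 − 5/2 = 5/2, hence 5|u| > 25/2.
Then |4/u + 4/5| < 4|u + 5|/(25/2), which is < ϵ when |u + 5| < (25/8)ϵ.
Take δ = min(5/2, (25/8)ϵ). Then 0 < |u + 5| < δ gives both |u + 5| < 5/2 and |u + 5| < (25/8)ϵ, so |4/u + 4/5| < ϵ.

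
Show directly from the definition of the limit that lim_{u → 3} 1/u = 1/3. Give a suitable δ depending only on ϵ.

Suppose ϵ > 0. We seek δ > 0 such that 0 < |u − 3| < δ implies |1/u − (1/3)| < ϵ.
|1/u − (1/3)| = |3 − u|/(3·|u|) = |u − 3|/(3|u|).
Require δ ≤ 3/2 so that |u| > 3 − 3/2 = 3/2, hence 3|u| > 9/2.
Then |1/u − (1/3)| < |u − 3|/(9/2), which is < ϵ when |u − 3| < (9/2)ϵ.
Take δ = min(3/2, (9/2)ϵ). Then 0 < |u − 3| < δ gives both |u − 3| < 3/2 and |u − 3| < (9/2)ϵ, so |1/u − (1/3)| < ϵ.

δ = min(3/2, (9/2)ϵ)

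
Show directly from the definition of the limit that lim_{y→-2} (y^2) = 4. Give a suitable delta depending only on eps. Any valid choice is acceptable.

Let eps > 0 be given. We seek delta > 0 with 0 < |y + 2| < delta ⇒ |y^2 − 4| < eps.
Factor: y^2 − 4 = (y + 2)(y - 2), so |y^2 − 4| = |y + 2|·|y - 2|.
Impose delta ≤ 1 so that |y| < 3; then |y - 2| ≤ 5.
Hence |y^2 − 4| ≤ 5|y + 2|, which is < eps once |y + 2| < eps/5.
Take delta = min(1, eps/5). If 0 < |y + 2| < delta then both bounds hold and |y^2 − 4| ≤ 5|y + 2| < 5·(eps/5) = eps.

delta = min(1, eps/5)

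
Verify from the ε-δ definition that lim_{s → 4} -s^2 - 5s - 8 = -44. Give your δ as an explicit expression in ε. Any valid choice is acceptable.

δ = min(1, ε/14)

Let ε > 0. We want δ > 0 such that 0 < |s − 4| < δ implies |(-s^2 - 5s - 8) + 44| < ε.
(-s^2 - 5s - 8) + 44 = -s^2 - 5s + 36 = (s − 4)(-s - 9).
So |(-s^2 - 5s - 8) + 44| = |s − 4|·|-s - 9|.
Require δ ≤ 1. Then |s − 4| < 1 gives |s| < 5, and by the triangle inequality |-s - 9| ≤ 5 + 9 = 14.
Hence |(-s^2 - 5s - 8) + 44| ≤ 14|s − 4| < ε provided |s − 4| < ε/14.
Choosing δ = min(1, ε/14) ensures both conditions, hence |(-s^2 - 5s - 8) + 44| < ε.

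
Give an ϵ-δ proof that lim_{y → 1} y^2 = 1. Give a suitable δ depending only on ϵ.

Suppose ϵ > 0. We seek δ > 0 with 0 < |y − 1| < δ ⇒ |y^2 − 1| < ϵ.
Factor: y^2 − 1 = (y − 1)(y + 1), so |y^2 − 1| = |y − 1|·|y + 1|.
Impose δ ≤ 2 so that |y| < 3; then |y + 1| ≤ 4.
Hence |y^2 − 1| ≤ 4|y − 1|, which is < ϵ once |y − 1| < ϵ/4.
Take δ = min(2, ϵ/4). If 0 < |y − 1| < δ then both bounds hold and |y^2 − 1| ≤ 4|y − 1| < 4·(ϵ/4) = ϵ.

δ = min(2, ϵ/4)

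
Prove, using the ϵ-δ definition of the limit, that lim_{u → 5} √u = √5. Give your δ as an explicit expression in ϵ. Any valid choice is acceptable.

Let ϵ > 0. We want δ > 0 such that 0 < |u − 5| < δ implies |√u − √5| < ϵ.
Multiplying by the conjugate, |√u − √5| = |u − 5|/(√u + √5).
Restrict δ ≤ 5 so that |u − 5| < 5 forces u > 0, and then √u + √5 > √5.
Hence |√u − √5| < |u − 5|/√5, which is < ϵ once |u − 5| < √5·ϵ.
Take δ = min(5, √5·ϵ). If 0 < |u − 5| < δ then u > 0 and |√u − √5| < |u − 5|/√5 < ϵ.

δ = min(5, √5·ϵ)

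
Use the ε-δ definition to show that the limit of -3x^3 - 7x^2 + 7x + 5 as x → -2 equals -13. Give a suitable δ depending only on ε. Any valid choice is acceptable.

δ = min(2, ε/61)

Let ε > 0 be given. We want δ > 0 such that 0 < |x + 2| < δ implies |(-3x^3 - 7x^2 + 7x + 5) + 13| < ε.
(-3x^3 - 7x^2 + 7x + 5) + 13 = -3x^3 - 7x^2 + 7x + 18 = (x + 2)(-3x^2 - x + 9).
So |(-3x^3 - 7x^2 + 7x + 5) + 13| = |x + 2|·|-3x^2 - x + 9|.
Assume first that |x + 2| < 2, so |x| < 4. Then |-3x^2 - x + 9| ≤ 3·4^2 + 4 + 9 = 61.
Hence |(-3x^3 - 7x^2 + 7x + 5) + 13| ≤ 61|x + 2| < ε provided |x + 2| < ε/61.
Choosing δ = min(2, ε/61) ensures both conditions, hence |(-3x^3 - 7x^2 + 7x + 5) + 13| < ε.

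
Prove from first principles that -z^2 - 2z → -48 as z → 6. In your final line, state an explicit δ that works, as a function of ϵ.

δ = min(1, ϵ/15)

Fix ϵ > 0. We want δ > 0 such that 0 < |z − 6| < δ implies |(-z^2 - 2z) + 48| < ϵ.
(-z^2 - 2z) + 48 = -z^2 - 2z + 48 = (z − 6)(-z - 8).
So |(-z^2 - 2z) + 48| = |z − 6|·|-z - 8|.
Require δ ≤ 1. Then |z − 6| < 1 gives |z| < 7, and by the triangle inequality |-z - 8| ≤ 7 + 8 = 15.
Hence |(-z^2 - 2z) + 48| ≤ 15|z − 6| < ϵ provided |z − 6| < ϵ/15.
Choosing δ = min(1, ϵ/15) ensures both conditions, hence |(-z^2 - 2z) + 48| < ϵ.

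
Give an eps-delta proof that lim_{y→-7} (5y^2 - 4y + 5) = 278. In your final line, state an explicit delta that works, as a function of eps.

Let eps > 0 be given. We want delta > 0 such that 0 < |y + 7| < delta implies |(5y^2 - 4y + 5) − 278| < eps.
(5y^2 - 4y + 5) − 278 = 5y^2 - 4y - 273 = (y + 7)(5y - 39).
So |(5y^2 - 4y + 5) − 278| = |y + 7|·|5y - 39|.
Require delta ≤ 1. Then |y + 7| < 1 gives |y| < 8, and by the triangle inequality |5y - 39| ≤ 5·8 + 39 = 79.
Hence |(5y^2 - 4y + 5) − 278| ≤ 79|y + 7| < eps provided |y + 7| < eps/79.
Take delta = min(1, eps/79). Then 0 < |y + 7| < delta gives both |y + 7| < 1 and |y + 7| < eps/79, so |(5y^2 - 4y + 5) − 278| < eps.

delta = min(1, eps/79)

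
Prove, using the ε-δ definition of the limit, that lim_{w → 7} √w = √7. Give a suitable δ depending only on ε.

δ = min(7, √7·ε)

Suppose ε > 0. We want δ > 0 such that 0 < |w − 7| < δ implies |√w − √7| < ε.
Rationalise: √w − √7 = (w − 7)/(√w + √7), so |√w − √7| = |w − 7|/(√w + √7).
Restrict δ ≤ 7 so that |w − 7| < 7 forces w > 0, and then √w + √7 > √7.
Hence |√w − √7| < |w − 7|/√7, which is < ε once |w − 7| < √7·ε.
Take δ = min(7, √7·ε). If 0 < |w − 7| < δ then w > 0 and |√w − √7| < |w − 7|/√7 < ε.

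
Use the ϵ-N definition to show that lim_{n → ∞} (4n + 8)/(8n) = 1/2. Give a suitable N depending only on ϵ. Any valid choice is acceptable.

Let ϵ > 0 be given. For n ≥ 1, |(4n + 8)/(8n) − (1/2)| = |64|/(8(8n)) = 64/(8(8n)).
Since 8n ≥ 8n for n ≥ 1, this is ≤ 64/(8·8n) = 1/n.
So |(4n + 8)/(8n) − (1/2)| < ϵ whenever n > 1/ϵ.
Take N = 1/ϵ. If n > N then |(4n + 8)/(8n) − (1/2)| ≤ 1/n < ϵ.

N = 1/ϵ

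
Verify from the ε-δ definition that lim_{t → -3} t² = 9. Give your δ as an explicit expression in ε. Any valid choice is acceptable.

δ = min(1, ε/7)

Let ε > 0 be given. We seek δ > 0 with 0 < |t + 3| < δ ⇒ |t² − 9| < ε.
Factor: t² − 9 = (t + 3)(t - 3), so |t² − 9| = |t + 3|·|t - 3|.
Restrict δ ≤ 1. Then |t + 3| < 1 gives |t| < 4, so by the triangle inequality |t - 3| ≤ 4 + 3 = 7.
Hence |t² − 9| ≤ 7|t + 3|, which is < ε once |t + 3| < ε/7.
Take δ = min(1, ε/7). If 0 < |t + 3| < δ then both bounds hold and |t² − 9| ≤ 7|t + 3| < 7·(ε/7) = ε.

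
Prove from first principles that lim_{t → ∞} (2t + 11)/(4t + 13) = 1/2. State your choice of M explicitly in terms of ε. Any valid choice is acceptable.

Let ε > 0 be given. We seek M > 0 such that t > M implies |(2t + 11)/(4t + 13) − (1/2)| < ε.
(2t + 11)/(4t + 13) − (1/2) = (4(2t + 11) − 2(4t + 13)) / (4(4t + 13)) = 18/(4(4t + 13)).
For t > 0 we have 4t + 13 > 4t, so |(2t + 11)/(4t + 13) − (1/2)| = 18/(4(4t + 13)) < 18/(4·4t) = (9/8)/t.
Thus |(2t + 11)/(4t + 13) − (1/2)| < ε whenever t > (9/8)/ε.
Take M = (9/8)/ε. If t > M then |(2t + 11)/(4t + 13) − (1/2)| < (9/8)/t < ε.

M = (9/8)/ε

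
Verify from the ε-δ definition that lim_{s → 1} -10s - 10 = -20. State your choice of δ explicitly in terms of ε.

Suppose ε > 0. We need δ > 0 so that 0 < |s − 1| < δ implies |(-10s - 10) + 20| < ε.
Since (-10s - 10) + 20 = -10(s − 1), we have |(-10s - 10) + 20| = 10|s − 1|.
Thus it suffices that |s − 1| < ε/10.
Take δ = ε/10. If 0 < |s − 1| < δ then |(-10s - 10) + 20| = 10|s − 1| < 10·(ε/10) = ε.

δ = ε/10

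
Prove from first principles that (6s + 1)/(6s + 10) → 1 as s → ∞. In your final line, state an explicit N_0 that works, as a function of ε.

Let ε > 0 be given. We seek N_0 > 0 such that s > N_0 implies |(6s + 1)/(6s + 10) − 1| < ε.
(6s + 1)/(6s + 10) − 1 = (6(6s + 1) − 6(6s + 10)) / (6(6s + 10)) = -54/(6(6s + 10)).
For s > 0 we have 6s + 10 > 6s, so |(6s + 1)/(6s + 10) − 1| = 54/(6(6s + 10)) < 54/(6·6s) = (3/2)/s.
Thus |(6s + 1)/(6s + 10) − 1| < ε whenever s > (3/2)/ε.
Take N_0 = (3/2)/ε. If s > N_0 then |(6s + 1)/(6s + 10) − 1| < (3/2)/s < ε.

N_0 = (3/2)/ε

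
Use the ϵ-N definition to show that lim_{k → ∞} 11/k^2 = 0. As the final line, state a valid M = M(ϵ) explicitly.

Fix ϵ > 0. For k ≥ 1, |11/k^2 − 0| = 11/k^2.
11/k^2 < ϵ ⇔ k^2 > 11/ϵ ⇔ k > (11/ϵ)^{1/2}.
Take M = (11/ϵ)^{1/2}. Then k > M implies 11/k^2 < ϵ.

M = (11/ϵ)^{1/2}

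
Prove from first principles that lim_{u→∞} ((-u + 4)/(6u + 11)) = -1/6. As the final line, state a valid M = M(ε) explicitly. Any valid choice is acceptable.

M = (35/36)/ε

Suppose ε > 0. We seek M > 0 such that u > M implies |(-u + 4)/(6u + 11) + 1/6| < ε.
(-u + 4)/(6u + 11) + 1/6 = (6(-u + 4) − (-1)(6u + 11)) / (6(6u + 11)) = 35/(6(6u + 11)).
For u > 0 we have 6u + 11 > 6u, so |(-u + 4)/(6u + 11) + 1/6| = 35/(6(6u + 11)) < 35/(6·6u) = (35/36)/u.
Thus |(-u + 4)/(6u + 11) + 1/6| < ε whenever u > (35/36)/ε.
Take M = (35/36)/ε. If u > M then |(-u + 4)/(6u + 11) + 1/6| < (35/36)/u < ε.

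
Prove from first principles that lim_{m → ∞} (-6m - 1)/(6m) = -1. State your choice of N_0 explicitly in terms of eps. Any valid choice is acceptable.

Fix eps > 0. For m ≥ 1, |(-6m - 1)/(6m) + 1| = |-6|/(6(6m)) = 6/(6(6m)).
Since 6m ≥ 6m for m ≥ 1, this is ≤ 6/(6·6m) = (1/6)/m.
So |(-6m - 1)/(6m) + 1| < eps whenever m > (1/6)/eps.
Take N_0 = (1/6)/eps. If m > N_0 then |(-6m - 1)/(6m) + 1| ≤ (1/6)/m < eps.

N_0 = (1/6)/eps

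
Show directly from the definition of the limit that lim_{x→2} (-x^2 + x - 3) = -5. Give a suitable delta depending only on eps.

delta = min(1, eps/4)

Let eps > 0 be given. We want delta > 0 such that 0 < |x − 2| < delta implies |(-x^2 + x - 3) + 5| < eps.
(-x^2 + x - 3) + 5 = -x^2 + x + 2 = (x − 2)(-x - 1).
So |(-x^2 + x - 3) + 5| = |x − 2|·|-x - 1|.
Require delta ≤ 1. Then |x − 2| < 1 gives |x| < 3, and by the triangle inequality |-x - 1| ≤ 3 + 1 = 4.
Hence |(-x^2 + x - 3) + 5| ≤ 4|x − 2| < eps provided |x − 2| < eps/4.
Choosing delta = min(1, eps/4) ensures both conditions, hence |(-x^2 + x - 3) + 5| < eps.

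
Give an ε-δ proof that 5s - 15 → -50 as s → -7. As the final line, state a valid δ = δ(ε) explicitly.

Let ε > 0 be given. We need δ > 0 so that 0 < |s + 7| < δ implies |(5s - 15) + 50| < ε.
Since (5s - 15) + 50 = 5(s + 7), we have |(5s - 15) + 50| = 5|s + 7|.
So 5|s + 7| < ε exactly when |s + 7| < ε/5.
Choosing δ = ε/5 gives |(5s - 15) + 50| = 5|s + 7| < ε whenever |s + 7| < δ.

δ = ε/5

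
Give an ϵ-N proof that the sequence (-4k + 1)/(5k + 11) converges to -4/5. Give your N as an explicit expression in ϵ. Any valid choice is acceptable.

Let ϵ > 0. For k ≥ 1, |(-4k + 1)/(5k + 11) + 4/5| = |49|/(5(5k + 11)) = 49/(5(5k + 11)).
Since 5k + 11 ≥ 5k for k ≥ 1, this is ≤ 49/(5·5k) = (49/25)/k.
So |(-4k + 1)/(5k + 11) + 4/5| < ϵ whenever k > (49/25)/ϵ.
Take N = (49/25)/ϵ. If k > N then |(-4k + 1)/(5k + 11) + 4/5| ≤ (49/25)/k < ϵ.

N = (49/25)/ϵ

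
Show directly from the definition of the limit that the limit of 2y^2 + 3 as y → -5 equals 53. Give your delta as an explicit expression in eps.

delta = min(2, eps/24)

Suppose eps > 0. We want delta > 0 such that 0 < |y + 5| < delta implies |(2y^2 + 3) − 53| < eps.
(2y^2 + 3) − 53 = 2y^2 - 50 = (y + 5)(2y - 10).
So |(2y^2 + 3) − 53| = |y + 5|·|2y - 10|.
Assume first that |y + 5| < 2, so |y| < 7. Then |2y - 10| ≤ 2·7 + 10 = 24.
Hence |(2y^2 + 3) − 53| ≤ 24|y + 5| < eps provided |y + 5| < eps/24.
Take delta = min(2, eps/24). Then 0 < |y + 5| < delta gives both |y + 5| < 2 and |y + 5| < eps/24, so |(2y^2 + 3) − 53| < eps.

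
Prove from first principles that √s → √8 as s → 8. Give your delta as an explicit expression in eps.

delta = min(8, √8·eps)

Fix eps > 0. We want delta > 0 such that 0 < |s − 8| < delta implies |√s − √8| < eps.
Multiplying by the conjugate, |√s − √8| = |s − 8|/(√s + √8).
Restrict delta ≤ 8 so that |s − 8| < 8 forces s > 0, and then √s + √8 > √8.
Hence |√s − √8| < |s − 8|/√8, which is < eps once |s − 8| < √8·eps.
Take delta = min(8, √8·eps). If 0 < |s − 8| < delta then s > 0 and |√s − √8| < |s − 8|/√8 < eps.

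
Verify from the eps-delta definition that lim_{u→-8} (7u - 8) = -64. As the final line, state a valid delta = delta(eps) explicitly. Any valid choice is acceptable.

delta = eps/7

Let eps > 0. We need delta > 0 so that 0 < |u + 8| < delta implies |(7u - 8) + 64| < eps.
|(7u - 8) + 64| = |7u + 56| = 7|u + 8|.
Thus it suffices that |u + 8| < eps/7.
Choosing delta = eps/7 gives |(7u - 8) + 64| = 7|u + 8| < eps whenever |u + 8| < delta.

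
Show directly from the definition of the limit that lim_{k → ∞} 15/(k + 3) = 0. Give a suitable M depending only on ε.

Suppose ε > 0. For k ≥ 1, |15/(k + 3) − 0| = 15/(k + 3) ≤ 15/k.
We need 15/k < ε, i.e. k > 15/ε.
Take M = 15/ε. If k > M then |15/(k + 3)| ≤ 15/k < ε.

M = 15/ε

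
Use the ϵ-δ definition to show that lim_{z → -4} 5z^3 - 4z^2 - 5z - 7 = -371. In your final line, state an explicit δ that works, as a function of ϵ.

Suppose ϵ > 0. We want δ > 0 such that 0 < |z + 4| < δ implies |(5z^3 - 4z^2 - 5z - 7) + 371| < ϵ.
(5z^3 - 4z^2 - 5z - 7) + 371 = 5z^3 - 4z^2 - 5z + 364 = (z + 4)(5z^2 - 24z + 91).
So |(5z^3 - 4z^2 - 5z - 7) + 371| = |z + 4|·|5z^2 - 24z + 91|.
Assume first that |z + 4| < 1, so |z| < 5. Then |5z^2 - 24z + 91| ≤ 5·5^2 + 24·5 + 91 = 336.
Hence |(5z^3 - 4z^2 - 5z - 7) + 371| ≤ 336|z + 4| < ϵ provided |z + 4| < ϵ/336.
Take δ = min(1, ϵ/336). Then 0 < |z + 4| < δ gives both |z + 4| < 1 and |z + 4| < ϵ/336, so |(5z^3 - 4z^2 - 5z - 7) + 371| < ϵ.

δ = min(1, ϵ/336)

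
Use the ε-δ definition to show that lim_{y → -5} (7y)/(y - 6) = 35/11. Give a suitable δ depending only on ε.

Suppose ε > 0. We want δ > 0 with 0 < |y + 5| < δ ⇒ |(7y)/(y - 6) − (35/11)| < ε.
Combining over a common denominator, (7y)/(y - 6) − (35/11) = [(7y)·(-11) − (-35)·(y - 6)] / [(-11)·(y - 6)] = -42(y + 5) / ((-11)(y - 6)).
So |(7y)/(y - 6) − (35/11)| = 42|y + 5| / (11·|y − 6|).
Require δ ≤ 11/2, so |y − 6| ≥ |-11| − |y + 5| > 11 − 11/2 = 11/2.
Hence |(7y)/(y - 6) − (35/11)| < 42|y + 5|/(11·(11/2)) = (84/121)|y + 5|, which is < ε once |y + 5| < (121/84)ε.
Take δ = min(11/2, (121/84)ε). Then 0 < |y + 5| < δ forces both bounds, so |(7y)/(y - 6) − (35/11)| < ε.

δ = min(11/2, (121/84)ε)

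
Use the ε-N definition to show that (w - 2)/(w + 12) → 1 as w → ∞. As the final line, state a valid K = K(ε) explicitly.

K = 14/ε

Suppose ε > 0. We seek K > 0 such that w > K implies |(w - 2)/(w + 12) − 1| < ε.
(w - 2)/(w + 12) − 1 = ((w - 2) − (w + 12)) / ((w + 12)) = -14/((w + 12)).
For w > 0 we have w + 12 > w, so |(w - 2)/(w + 12) − 1| = 14/((w + 12)) < 14/(w) = 14/w.
Thus |(w - 2)/(w + 12) − 1| < ε whenever w > 14/ε.
Take K = 14/ε. If w > K then |(w - 2)/(w + 12) − 1| < 14/w < ε.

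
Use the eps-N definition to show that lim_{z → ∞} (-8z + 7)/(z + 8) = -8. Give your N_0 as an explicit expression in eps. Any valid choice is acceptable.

Let eps > 0 be given. We seek N_0 > 0 such that z > N_0 implies |(-8z + 7)/(z + 8) + 8| < eps.
(-8z + 7)/(z + 8) + 8 = ((-8z + 7) − (-8)(z + 8)) / ((z + 8)) = 71/((z + 8)).
For z > 0 we have z + 8 > z, so |(-8z + 7)/(z + 8) + 8| = 71/((z + 8)) < 71/(z) = 71/z.
Thus |(-8z + 7)/(z + 8) + 8| < eps whenever z > 71/eps.
Take N_0 = 71/eps. If z > N_0 then |(-8z + 7)/(z + 8) + 8| < 71/z < eps.

N_0 = 71/eps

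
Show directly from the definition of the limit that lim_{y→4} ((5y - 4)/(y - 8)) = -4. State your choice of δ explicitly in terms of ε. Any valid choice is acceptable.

δ = min(2, (2/9)ε)

Suppose ε > 0. We want δ > 0 with 0 < |y − 4| < δ ⇒ |(5y - 4)/(y - 8) + 4| < ε.
Combining over a common denominator, (5y - 4)/(y - 8) + 4 = [(5y - 4)·(-4) − 16·(y - 8)] / [(-4)·(y - 8)] = -36(y − 4) / ((-4)(y - 8)).
So |(5y - 4)/(y - 8) + 4| = 36|y − 4| / (4·|y − 8|).
Require δ ≤ 2, so |y − 8| ≥ |-4| − |y − 4| > 4 − 2 = 2.
Hence |(5y - 4)/(y - 8) + 4| < 36|y − 4|/(4·2) = (9/2)|y − 4|, which is < ε once |y − 4| < (2/9)ε.
Take δ = min(2, (2/9)ε). Then 0 < |y − 4| < δ forces both bounds, so |(5y - 4)/(y - 8) + 4| < ε.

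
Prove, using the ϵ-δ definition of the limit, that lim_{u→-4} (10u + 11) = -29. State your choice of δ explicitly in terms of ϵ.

δ = ϵ/10

Let ϵ > 0 be given. We need δ > 0 so that 0 < |u + 4| < δ implies |(10u + 11) + 29| < ϵ.
Since (10u + 11) + 29 = 10(u + 4), we have |(10u + 11) + 29| = 10|u + 4|.
Thus it suffices that |u + 4| < ϵ/10.
Take δ = ϵ/10. If 0 < |u + 4| < δ then |(10u + 11) + 29| = 10|u + 4| < 10·(ϵ/10) = ϵ.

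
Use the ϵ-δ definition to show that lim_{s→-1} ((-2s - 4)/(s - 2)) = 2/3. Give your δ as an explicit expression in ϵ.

Suppose ϵ > 0. We want δ > 0 with 0 < |s + 1| < δ ⇒ |(-2s - 4)/(s - 2) − (2/3)| < ϵ.
Combining over a common denominator, (-2s - 4)/(s - 2) − (2/3) = [(-2s - 4)·(-3) − (-2)·(s - 2)] / [(-3)·(s - 2)] = 8(s + 1) / ((-3)(s - 2)).
So |(-2s - 4)/(s - 2) − (2/3)| = 8|s + 1| / (3·|s − 2|).
Require δ ≤ 3/2, so |s − 2| ≥ |-3| − |s + 1| > 3 − 3/2 = 3/2.
Hence |(-2s - 4)/(s - 2) − (2/3)| < 8|s + 1|/(3·(3/2)) = (16/9)|s + 1|, which is < ϵ once |s + 1| < (9/16)ϵ.
Take δ = min(3/2, (9/16)ϵ). Then 0 < |s + 1| < δ forces both bounds, so |(-2s - 4)/(s - 2) − (2/3)| < ϵ.

δ = min(3/2, (9/16)ϵ)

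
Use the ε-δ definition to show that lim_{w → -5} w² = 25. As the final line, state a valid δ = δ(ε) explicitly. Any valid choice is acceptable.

Suppose ε > 0. We seek δ > 0 with 0 < |w + 5| < δ ⇒ |w² − 25| < ε.
Factor: w² − 25 = (w + 5)(w - 5), so |w² − 25| = |w + 5|·|w - 5|.
Impose δ ≤ 2 so that |w| < 7; then |w - 5| ≤ 12.
Hence |w² − 25| ≤ 12|w + 5|, which is < ε once |w + 5| < ε/12.
Take δ = min(2, ε/12). If 0 < |w + 5| < δ then both bounds hold and |w² − 25| ≤ 12|w + 5| < 12·(ε/12) = ε.

δ = min(2, ε/12)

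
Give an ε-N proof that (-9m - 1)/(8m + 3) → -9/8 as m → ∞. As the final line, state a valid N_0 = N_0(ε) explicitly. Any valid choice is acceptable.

N_0 = (19/64)/ε

Let ε > 0. For m ≥ 1, |(-9m - 1)/(8m + 3) + 9/8| = |19|/(8(8m + 3)) = 19/(8(8m + 3)).
Since 8m + 3 ≥ 8m for m ≥ 1, this is ≤ 19/(8·8m) = (19/64)/m.
So |(-9m - 1)/(8m + 3) + 9/8| < ε whenever m > (19/64)/ε.
Take N_0 = (19/64)/ε. If m > N_0 then |(-9m - 1)/(8m + 3) + 9/8| ≤ (19/64)/m < ε.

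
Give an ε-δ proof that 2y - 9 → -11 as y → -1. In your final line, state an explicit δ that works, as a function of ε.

Suppose ε > 0. We need δ > 0 so that 0 < |y + 1| < δ implies |(2y - 9) + 11| < ε.
Since (2y - 9) + 11 = 2(y + 1), we have |(2y - 9) + 11| = 2|y + 1|.
So 2|y + 1| < ε exactly when |y + 1| < ε/2.
Choosing δ = ε/2 gives |(2y - 9) + 11| = 2|y + 1| < ε whenever |y + 1| < δ.

δ = ε/2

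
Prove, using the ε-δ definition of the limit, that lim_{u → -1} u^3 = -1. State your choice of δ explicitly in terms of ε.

δ = min(1, ε/7)

Let ε > 0 be given. We seek δ > 0 with 0 < |u + 1| < δ ⇒ |u^3 + 1| < ε.
Factor: u^3 + 1 = (u + 1)(u^2 - u + 1), so |u^3 + 1| = |u + 1|·|u^2 - u + 1|.
Restrict δ ≤ 1. Then |u + 1| < 1 gives |u| < 2, so by the triangle inequality |u^2 - u + 1| ≤ 2^2 + 2 + 1 = 7.
Hence |u^3 + 1| ≤ 7|u + 1|, which is < ε once |u + 1| < ε/7.
Take δ = min(1, ε/7). If 0 < |u + 1| < δ then both bounds hold and |u^3 + 1| ≤ 7|u + 1| < 7·(ε/7) = ε.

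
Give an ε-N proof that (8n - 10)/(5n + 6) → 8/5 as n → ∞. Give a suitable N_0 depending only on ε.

Let ε > 0. For n ≥ 1, |(8n - 10)/(5n + 6) − (8/5)| = |-98|/(5(5n + 6)) = 98/(5(5n + 6)).
Since 5n + 6 ≥ 5n for n ≥ 1, this is ≤ 98/(5·5n) = (98/25)/n.
So |(8n - 10)/(5n + 6) − (8/5)| < ε whenever n > (98/25)/ε.
Take N_0 = (98/25)/ε. If n > N_0 then |(8n - 10)/(5n + 6) − (8/5)| ≤ (98/25)/n < ε.

N_0 = (98/25)/ε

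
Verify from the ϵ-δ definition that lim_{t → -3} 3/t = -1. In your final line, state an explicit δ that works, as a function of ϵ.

Suppose ϵ > 0. We seek δ > 0 such that 0 < |t + 3| < δ implies |3/t + 1| < ϵ.
|3/t + 1| = 3·|-3 − t|/(3·|t|) = 3|t + 3|/(3|t|).
Require δ ≤ 3/2 so that |t| > 3 − 3/2 = 3/2, hence 3|t| > 9/2.
Then |3/t + 1| < 3|t + 3|/(9/2), which is < ϵ when |t + 3| < (3/2)ϵ.
Take δ = min(3/2, (3/2)ϵ). Then 0 < |t + 3| < δ gives both |t + 3| < 3/2 and |t + 3| < (3/2)ϵ, so |3/t + 1| < ϵ.

δ = min(3/2, (3/2)ϵ)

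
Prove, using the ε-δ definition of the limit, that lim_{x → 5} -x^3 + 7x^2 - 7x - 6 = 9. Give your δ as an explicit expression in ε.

Fix ε > 0. We want δ > 0 such that 0 < |x − 5| < δ implies |(-x^3 + 7x^2 - 7x - 6) − 9| < ε.
(-x^3 + 7x^2 - 7x - 6) − 9 = -x^3 + 7x^2 - 7x - 15 = (x − 5)(-x^2 + 2x + 3).
So |(-x^3 + 7x^2 - 7x - 6) − 9| = |x − 5|·|-x^2 + 2x + 3|.
Require δ ≤ 2. Then |x − 5| < 2 gives |x| < 7, and by the triangle inequality |-x^2 + 2x + 3| ≤ 7^2 + 2·7 + 3 = 66.
Hence |(-x^3 + 7x^2 - 7x - 6) − 9| ≤ 66|x − 5| < ε provided |x − 5| < ε/66.
Take δ = min(2, ε/66). Then 0 < |x − 5| < δ gives both |x − 5| < 2 and |x − 5| < ε/66, so |(-x^3 + 7x^2 - 7x - 6) − 9| < ε.

δ = min(2, ε/66)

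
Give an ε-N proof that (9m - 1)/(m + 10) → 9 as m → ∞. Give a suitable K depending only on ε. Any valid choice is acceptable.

Let ε > 0. For m ≥ 1, |(9m - 1)/(m + 10) − 9| = |-91|/((m + 10)) = 91/((m + 10)).
Since m + 10 ≥ m for m ≥ 1, this is ≤ 91/(m) = 91/m.
So |(9m - 1)/(m + 10) − 9| < ε whenever m > 91/ε.
Take K = 91/ε. If m > K then |(9m - 1)/(m + 10) − 9| ≤ 91/m < ε.

K = 91/ε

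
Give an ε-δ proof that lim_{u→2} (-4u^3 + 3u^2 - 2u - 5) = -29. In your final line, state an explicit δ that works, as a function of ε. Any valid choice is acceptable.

Let ε > 0 be given. We want δ > 0 such that 0 < |u − 2| < δ implies |(-4u^3 + 3u^2 - 2u - 5) + 29| < ε.
(-4u^3 + 3u^2 - 2u - 5) + 29 = -4u^3 + 3u^2 - 2u + 24 = (u − 2)(-4u^2 - 5u - 12).
So |(-4u^3 + 3u^2 - 2u - 5) + 29| = |u − 2|·|-4u^2 - 5u - 12|.
Require δ ≤ 1. Then |u − 2| < 1 gives |u| < 3, and by the triangle inequality |-4u^2 - 5u - 12| ≤ 4·3^2 + 5·3 + 12 = 63.
Hence |(-4u^3 + 3u^2 - 2u - 5) + 29| ≤ 63|u − 2| < ε provided |u − 2| < ε/63.
Choosing δ = min(1, ε/63) ensures both conditions, hence |(-4u^3 + 3u^2 - 2u - 5) + 29| < ε.

δ = min(1, ε/63)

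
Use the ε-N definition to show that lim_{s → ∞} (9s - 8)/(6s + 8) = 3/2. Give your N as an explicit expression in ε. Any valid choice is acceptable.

Fix ε > 0. We seek N > 0 such that s > N implies |(9s - 8)/(6s + 8) − (3/2)| < ε.
(9s - 8)/(6s + 8) − (3/2) = (6(9s - 8) − 9(6s + 8)) / (6(6s + 8)) = -120/(6(6s + 8)).
For s > 0 we have 6s + 8 > 6s, so |(9s - 8)/(6s + 8) − (3/2)| = 120/(6(6s + 8)) < 120/(6·6s) = (10/3)/s.
Thus |(9s - 8)/(6s + 8) − (3/2)| < ε whenever s > (10/3)/ε.
Take N = (10/3)/ε. If s > N then |(9s - 8)/(6s + 8) − (3/2)| < (10/3)/s < ε.

N = (10/3)/ε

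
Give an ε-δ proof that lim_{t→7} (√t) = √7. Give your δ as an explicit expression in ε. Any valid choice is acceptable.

Let ε > 0. We want δ > 0 such that 0 < |t − 7| < δ implies |√t − √7| < ε.
Multiplying by the conjugate, |√t − √7| = |t − 7|/(√t + √7).
Restrict δ ≤ 7 so that |t − 7| < 7 forces t > 0, and then √t + √7 > √7.
Hence |√t − √7| < |t − 7|/√7, which is < ε once |t − 7| < √7·ε.
Take δ = min(7, √7·ε). If 0 < |t − 7| < δ then t > 0 and |√t − √7| < |t − 7|/√7 < ε.

δ = min(7, √7·ε)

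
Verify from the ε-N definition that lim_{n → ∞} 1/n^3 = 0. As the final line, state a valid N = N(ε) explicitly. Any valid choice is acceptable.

N = (1/ε)^{1/3}

Suppose ε > 0. For n ≥ 1, |1/n^3 − 0| = 1/n^3.
1/n^3 < ε ⇔ n^3 > 1/ε ⇔ n > (1/ε)^{1/3}.
Take N = (1/ε)^{1/3}. Then n > N implies 1/n^3 < ε.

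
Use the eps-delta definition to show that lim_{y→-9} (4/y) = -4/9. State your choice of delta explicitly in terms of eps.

Let eps > 0. We seek delta > 0 such that 0 < |y + 9| < delta implies |4/y + 4/9| < eps.
|4/y + 4/9| = 4·|-9 − y|/(9·|y|) = 4|y + 9|/(9|y|).
Require delta ≤ 9/2 so that |y| > 9 − 9/2 = 9/2, hence 9|y| > 81/2.
Then |4/y + 4/9| < 4|y + 9|/(81/2), which is < eps when |y + 9| < (81/8)eps.
Take delta = min(9/2, (81/8)eps). Then 0 < |y + 9| < delta gives both |y + 9| < 9/2 and |y + 9| < (81/8)eps, so |4/y + 4/9| < eps.

delta = min(9/2, (81/8)eps)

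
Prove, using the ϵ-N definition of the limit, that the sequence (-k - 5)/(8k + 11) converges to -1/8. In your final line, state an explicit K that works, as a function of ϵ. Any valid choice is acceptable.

Suppose ϵ > 0. For k ≥ 1, |(-k - 5)/(8k + 11) + 1/8| = |-29|/(8(8k + 11)) = 29/(8(8k + 11)).
Since 8k + 11 ≥ 8k for k ≥ 1, this is ≤ 29/(8·8k) = (29/64)/k.
So |(-k - 5)/(8k + 11) + 1/8| < ϵ whenever k > (29/64)/ϵ.
Take K = (29/64)/ϵ. If k > K then |(-k - 5)/(8k + 11) + 1/8| ≤ (29/64)/k < ϵ.

K = (29/64)/ϵ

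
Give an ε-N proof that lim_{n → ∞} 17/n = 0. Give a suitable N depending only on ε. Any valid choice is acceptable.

N = 17/ε

Let ε > 0. For n ≥ 1, |17/n − 0| = 17/(n) ≤ 17/n.
We need 17/n < ε, i.e. n > 17/ε.
Take N = 17/ε. If n > N then |17/n| ≤ 17/n < ε.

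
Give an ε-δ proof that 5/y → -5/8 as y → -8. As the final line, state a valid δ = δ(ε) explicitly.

Suppose ε > 0. We seek δ > 0 such that 0 < |y + 8| < δ implies |5/y + 5/8| < ε.
|5/y + 5/8| = 5·|-8 − y|/(8·|y|) = 5|y + 8|/(8|y|).
Restrict δ ≤ 4. Then |y + 8| < 4 gives |y| > 4, so 8|y| > 32.
Then |5/y + 5/8| < 5|y + 8|/32, which is < ε when |y + 8| < (32/5)ε.
Take δ = min(4, (32/5)ε). Then 0 < |y + 8| < δ gives both |y + 8| < 4 and |y + 8| < (32/5)ε, so |5/y + 5/8| < ε.

δ = min(4, (32/5)ε)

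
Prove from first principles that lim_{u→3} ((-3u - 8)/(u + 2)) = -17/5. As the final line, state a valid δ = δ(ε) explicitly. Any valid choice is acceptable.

δ = min(5/2, (25/4)ε)

Let ε > 0. We want δ > 0 with 0 < |u − 3| < δ ⇒ |(-3u - 8)/(u + 2) + 17/5| < ε.
Combining over a common denominator, (-3u - 8)/(u + 2) + 17/5 = [(-3u - 8)·5 − (-17)·(u + 2)] / [5·(u + 2)] = 2(u − 3) / (5(u + 2)).
So |(-3u - 8)/(u + 2) + 17/5| = 2|u − 3| / (5·|u + 2|).
Restrict δ ≤ 5/2. Then |u − 3| < 5/2 gives |u + 2| = |(u − 3) + 5| ≥ 5 − 5/2 = 5/2.
Hence |(-3u - 8)/(u + 2) + 17/5| < 2|u − 3|/(5·(5/2)) = (4/25)|u − 3|, which is < ε once |u − 3| < (25/4)ε.
Take δ = min(5/2, (25/4)ε). Then 0 < |u − 3| < δ forces both bounds, so |(-3u - 8)/(u + 2) + 17/5| < ε.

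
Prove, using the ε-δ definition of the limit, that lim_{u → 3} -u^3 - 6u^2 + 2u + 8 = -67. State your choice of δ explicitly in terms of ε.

Let ε > 0. We want δ > 0 such that 0 < |u − 3| < δ implies |(-u^3 - 6u^2 + 2u + 8) + 67| < ε.
(-u^3 - 6u^2 + 2u + 8) + 67 = -u^3 - 6u^2 + 2u + 75 = (u − 3)(-u^2 - 9u - 25).
So |(-u^3 - 6u^2 + 2u + 8) + 67| = |u − 3|·|-u^2 - 9u - 25|.
Assume first that |u − 3| < 1, so |u| < 4. Then |-u^2 - 9u - 25| ≤ 4^2 + 9·4 + 25 = 77.
Hence |(-u^3 - 6u^2 + 2u + 8) + 67| ≤ 77|u − 3| < ε provided |u − 3| < ε/77.
Take δ = min(1, ε/77). Then 0 < |u − 3| < δ gives both |u − 3| < 1 and |u − 3| < ε/77, so |(-u^3 - 6u^2 + 2u + 8) + 67| < ε.

δ = min(1, ε/77)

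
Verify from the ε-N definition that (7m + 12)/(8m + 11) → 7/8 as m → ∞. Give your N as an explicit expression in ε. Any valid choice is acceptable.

N = (19/64)/ε

Let ε > 0. For m ≥ 1, |(7m + 12)/(8m + 11) − (7/8)| = |19|/(8(8m + 11)) = 19/(8(8m + 11)).
Since 8m + 11 ≥ 8m for m ≥ 1, this is ≤ 19/(8·8m) = (19/64)/m.
So |(7m + 12)/(8m + 11) − (7/8)| < ε whenever m > (19/64)/ε.
Take N = (19/64)/ε. If m > N then |(7m + 12)/(8m + 11) − (7/8)| ≤ (19/64)/m < ε.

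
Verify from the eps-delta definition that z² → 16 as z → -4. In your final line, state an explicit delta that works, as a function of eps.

delta = min(1, eps/9)

Fix eps > 0. We seek delta > 0 with 0 < |z + 4| < delta ⇒ |z² − 16| < eps.
Factor: z² − 16 = (z + 4)(z - 4), so |z² − 16| = |z + 4|·|z - 4|.
Restrict delta ≤ 1. Then |z + 4| < 1 gives |z| < 5, so by the triangle inequality |z - 4| ≤ 5 + 4 = 9.
Hence |z² − 16| ≤ 9|z + 4|, which is < eps once |z + 4| < eps/9.
Take delta = min(1, eps/9). If 0 < |z + 4| < delta then both bounds hold and |z² − 16| ≤ 9|z + 4| < 9·(eps/9) = eps.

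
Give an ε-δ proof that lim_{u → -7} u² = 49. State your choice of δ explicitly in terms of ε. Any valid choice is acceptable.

Let ε > 0 be given. We seek δ > 0 with 0 < |u + 7| < δ ⇒ |u² − 49| < ε.
Factor: u² − 49 = (u + 7)(u - 7), so |u² − 49| = |u + 7|·|u - 7|.
Impose δ ≤ 1 so that |u| < 8; then |u - 7| ≤ 15.
Hence |u² − 49| ≤ 15|u + 7|, which is < ε once |u + 7| < ε/15.
Take δ = min(1, ε/15). If 0 < |u + 7| < δ then both bounds hold and |u² − 49| ≤ 15|u + 7| < 15·(ε/15) = ε.

δ = min(1, ε/15)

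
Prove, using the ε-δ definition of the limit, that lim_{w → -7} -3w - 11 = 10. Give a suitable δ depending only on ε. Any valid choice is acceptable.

δ = ε/3

Fix ε > 0. We need δ > 0 so that 0 < |w + 7| < δ implies |(-3w - 11) − 10| < ε.
|(-3w - 11) − 10| = |-3w - 21| = 3|w + 7|.
Thus it suffices that |w + 7| < ε/3.
Choosing δ = ε/3 gives |(-3w - 11) − 10| = 3|w + 7| < ε whenever |w + 7| < δ.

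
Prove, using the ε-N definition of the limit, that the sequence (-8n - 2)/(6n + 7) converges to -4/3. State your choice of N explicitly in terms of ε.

N = (11/9)/ε

Fix ε > 0. For n ≥ 1, |(-8n - 2)/(6n + 7) + 4/3| = |44|/(6(6n + 7)) = 44/(6(6n + 7)).
Since 6n + 7 ≥ 6n for n ≥ 1, this is ≤ 44/(6·6n) = (11/9)/n.
So |(-8n - 2)/(6n + 7) + 4/3| < ε whenever n > (11/9)/ε.
Take N = (11/9)/ε. If n > N then |(-8n - 2)/(6n + 7) + 4/3| ≤ (11/9)/n < ε.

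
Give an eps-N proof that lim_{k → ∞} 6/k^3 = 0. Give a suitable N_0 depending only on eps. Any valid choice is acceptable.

Fix eps > 0. For k ≥ 1, |6/k^3 − 0| = 6/k^3.
6/k^3 < eps ⇔ k^3 > 6/eps ⇔ k > (6/eps)^{1/3}.
Take N_0 = (6/eps)^{1/3}. Then k > N_0 implies 6/k^3 < eps.

N_0 = (6/eps)^{1/3}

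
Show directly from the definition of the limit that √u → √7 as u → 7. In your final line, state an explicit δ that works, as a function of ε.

Suppose ε > 0. We want δ > 0 such that 0 < |u − 7| < δ implies |√u − √7| < ε.
Rationalise: √u − √7 = (u − 7)/(√u + √7), so |√u − √7| = |u − 7|/(√u + √7).
Restrict δ ≤ 7 so that |u − 7| < 7 forces u > 0, and then √u + √7 > √7.
Hence |√u − √7| < |u − 7|/√7, which is < ε once |u − 7| < √7·ε.
Take δ = min(7, √7·ε). If 0 < |u − 7| < δ then u > 0 and |√u − √7| < |u − 7|/√7 < ε.

δ = min(7, √7·ε)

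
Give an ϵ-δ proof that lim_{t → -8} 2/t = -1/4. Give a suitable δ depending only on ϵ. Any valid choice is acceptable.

δ = min(4, 16ϵ)

Let ϵ > 0. We seek δ > 0 such that 0 < |t + 8| < δ implies |2/t + 1/4| < ϵ.
|2/t + 1/4| = 2·|-8 − t|/(8·|t|) = 2|t + 8|/(8|t|).
Restrict δ ≤ 4. Then |t + 8| < 4 gives |t| > 4, so 8|t| > 32.
Then |2/t + 1/4| < 2|t + 8|/32, which is < ϵ when |t + 8| < 16ϵ.
Take δ = min(4, 16ϵ). Then 0 < |t + 8| < δ gives both |t + 8| < 4 and |t + 8| < 16ϵ, so |2/t + 1/4| < ϵ.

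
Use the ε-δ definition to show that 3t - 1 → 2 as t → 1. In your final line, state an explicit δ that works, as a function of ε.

Let ε > 0. We need δ > 0 so that 0 < |t − 1| < δ implies |(3t - 1) − 2| < ε.
|(3t - 1) − 2| = |3t - 3| = 3|t − 1|.
Thus it suffices that |t − 1| < ε/3.
Take δ = ε/3. If 0 < |t − 1| < δ then |(3t - 1) − 2| = 3|t − 1| < 3·(ε/3) = ε.

δ = ε/3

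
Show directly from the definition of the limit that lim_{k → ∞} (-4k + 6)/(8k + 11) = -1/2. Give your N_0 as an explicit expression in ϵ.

Fix ϵ > 0. For k ≥ 1, |(-4k + 6)/(8k + 11) + 1/2| = |92|/(8(8k + 11)) = 92/(8(8k + 11)).
Since 8k + 11 ≥ 8k for k ≥ 1, this is ≤ 92/(8·8k) = (23/16)/k.
So |(-4k + 6)/(8k + 11) + 1/2| < ϵ whenever k > (23/16)/ϵ.
Take N_0 = (23/16)/ϵ. If k > N_0 then |(-4k + 6)/(8k + 11) + 1/2| ≤ (23/16)/k < ϵ.

N_0 = (23/16)/ϵ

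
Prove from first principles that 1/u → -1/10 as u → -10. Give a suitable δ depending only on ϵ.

δ = min(5, 50ϵ)

Let ϵ > 0 be given. We seek δ > 0 such that 0 < |u + 10| < δ implies |1/u + 1/10| < ϵ.
|1/u + 1/10| = |-10 − u|/(10·|u|) = |u + 10|/(10|u|).
Restrict δ ≤ 5. Then |u + 10| < 5 gives |u| > 5, so 10|u| > 50.
Then |1/u + 1/10| < |u + 10|/50, which is < ϵ when |u + 10| < 50ϵ.
Take δ = min(5, 50ϵ). Then 0 < |u + 10| < δ gives both |u + 10| < 5 and |u + 10| < 50ϵ, so |1/u + 1/10| < ϵ.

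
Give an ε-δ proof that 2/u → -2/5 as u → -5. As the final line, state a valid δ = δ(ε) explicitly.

Let ε > 0 be given. We seek δ > 0 such that 0 < |u + 5| < δ implies |2/u + 2/5| < ε.
|2/u + 2/5| = 2·|-5 − u|/(5·|u|) = 2|u + 5|/(5|u|).
Require δ ≤ 5/2 so that |u| > 5 − 5/2 = 5/2, hence 5|u| > 25/2.
Then |2/u + 2/5| < 2|u + 5|/(25/2), which is < ε when |u + 5| < (25/4)ε.
Take δ = min(5/2, (25/4)ε). Then 0 < |u + 5| < δ gives both |u + 5| < 5/2 and |u + 5| < (25/4)ε, so |2/u + 2/5| < ε.

δ = min(5/2, (25/4)ε)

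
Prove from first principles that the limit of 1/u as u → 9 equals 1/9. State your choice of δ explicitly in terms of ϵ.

δ = min(9/2, (81/2)ϵ)

Let ϵ > 0 be given. We seek δ > 0 such that 0 < |u − 9| < δ implies |1/u − (1/9)| < ϵ.
|1/u − (1/9)| = |9 − u|/(9·|u|) = |u − 9|/(9|u|).
Require δ ≤ 9/2 so that |u| > 9 − 9/2 = 9/2, hence 9|u| > 81/2.
Then |1/u − (1/9)| < |u − 9|/(81/2), which is < ϵ when |u − 9| < (81/2)ϵ.
Take δ = min(9/2, (81/2)ϵ). Then 0 < |u − 9| < δ gives both |u − 9| < 9/2 and |u − 9| < (81/2)ϵ, so |1/u − (1/9)| < ϵ.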